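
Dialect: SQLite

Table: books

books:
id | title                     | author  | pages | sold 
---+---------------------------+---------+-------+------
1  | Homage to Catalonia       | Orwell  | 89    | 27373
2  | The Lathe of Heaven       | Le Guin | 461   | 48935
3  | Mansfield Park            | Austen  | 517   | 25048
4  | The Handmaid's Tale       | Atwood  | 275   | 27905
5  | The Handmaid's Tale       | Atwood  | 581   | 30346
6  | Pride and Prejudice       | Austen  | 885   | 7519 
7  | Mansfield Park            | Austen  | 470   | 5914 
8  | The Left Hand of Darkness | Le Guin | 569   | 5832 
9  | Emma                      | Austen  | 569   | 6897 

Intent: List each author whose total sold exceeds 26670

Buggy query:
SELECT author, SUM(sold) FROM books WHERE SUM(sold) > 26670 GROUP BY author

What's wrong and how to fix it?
Bug: SUM(sold) is an aggregate, but WHERE filters rows before aggregation

Fix: Use HAVING (which filters groups after aggregation) instead of WHERE

Corrected query:
SELECT author, SUM(sold) FROM books GROUP BY author HAVING SUM(sold) > 26670

Result:
author  | SUM(sold)
--------+----------
Atwood  | 58251    
Austen  | 45378    
Le Guin | 54767    
Orwell  | 27373    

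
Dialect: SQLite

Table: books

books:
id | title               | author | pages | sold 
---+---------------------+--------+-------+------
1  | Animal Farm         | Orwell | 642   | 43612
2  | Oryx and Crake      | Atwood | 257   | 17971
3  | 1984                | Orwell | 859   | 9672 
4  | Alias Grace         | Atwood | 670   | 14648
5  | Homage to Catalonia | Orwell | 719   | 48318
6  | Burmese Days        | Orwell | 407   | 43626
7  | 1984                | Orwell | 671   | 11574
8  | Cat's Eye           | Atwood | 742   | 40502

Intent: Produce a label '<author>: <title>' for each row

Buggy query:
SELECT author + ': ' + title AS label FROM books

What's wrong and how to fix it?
Bug: SQLite uses || for string concatenation; + coerces text to numbers (yielding 0)

Fix: Use the || operator for string concatenation

Corrected query:
SELECT author || ': ' || title AS label FROM books

Result:
label                      
---------------------------
Orwell: Animal Farm        
Atwood: Oryx and Crake     
Orwell: 1984               
Atwood: Alias Grace        
Orwell: Homage to Catalonia
Orwell: Burmese Days       
Orwell: 1984               
Atwood: Cat's Eye          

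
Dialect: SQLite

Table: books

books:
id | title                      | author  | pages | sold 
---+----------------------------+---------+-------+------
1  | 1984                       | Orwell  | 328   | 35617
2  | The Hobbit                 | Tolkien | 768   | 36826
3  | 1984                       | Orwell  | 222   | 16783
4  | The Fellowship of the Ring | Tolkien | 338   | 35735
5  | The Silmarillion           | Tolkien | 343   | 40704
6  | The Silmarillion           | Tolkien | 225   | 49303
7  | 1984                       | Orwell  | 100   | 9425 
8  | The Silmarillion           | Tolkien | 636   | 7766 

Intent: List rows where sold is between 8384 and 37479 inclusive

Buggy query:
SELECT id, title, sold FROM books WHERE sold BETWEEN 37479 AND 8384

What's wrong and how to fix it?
Bug: The bounds are reversed; BETWEEN a AND b requires a <= b to match anything

Fix: Swap the bounds so the smaller value comes first

Corrected query:
SELECT id, title, sold FROM books WHERE sold BETWEEN 8384 AND 37479

Result:
id | title                      | sold 
---+----------------------------+------
1  | 1984                       | 35617
2  | The Hobbit                 | 36826
3  | 1984                       | 16783
4  | The Fellowship of the Ring | 35735
7  | 1984                       | 9425 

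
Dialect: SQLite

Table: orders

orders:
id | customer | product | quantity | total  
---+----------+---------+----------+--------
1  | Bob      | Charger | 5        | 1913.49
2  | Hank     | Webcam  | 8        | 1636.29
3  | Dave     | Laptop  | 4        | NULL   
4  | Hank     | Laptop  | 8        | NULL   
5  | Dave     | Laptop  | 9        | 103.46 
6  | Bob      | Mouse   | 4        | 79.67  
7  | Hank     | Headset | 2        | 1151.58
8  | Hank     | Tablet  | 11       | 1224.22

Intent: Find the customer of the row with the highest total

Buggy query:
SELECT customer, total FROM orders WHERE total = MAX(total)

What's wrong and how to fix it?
Bug: MAX(total) is an aggregate and cannot be used directly in WHERE

Fix: Wrap MAX in a scalar subquery so WHERE compares against a single value

Corrected query:
SELECT customer, total FROM orders WHERE total = (SELECT MAX(total) FROM orders)

Result:
customer | total  
---------+--------
Bob      | 1913.49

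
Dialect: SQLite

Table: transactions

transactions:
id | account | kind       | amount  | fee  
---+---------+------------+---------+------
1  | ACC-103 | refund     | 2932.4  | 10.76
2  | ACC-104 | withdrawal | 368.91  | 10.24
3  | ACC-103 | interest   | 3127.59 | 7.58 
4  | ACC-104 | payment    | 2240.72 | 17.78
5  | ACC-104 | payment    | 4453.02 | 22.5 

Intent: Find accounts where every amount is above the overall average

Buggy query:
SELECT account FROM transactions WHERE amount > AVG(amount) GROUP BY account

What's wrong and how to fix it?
Bug: AVG() is an aggregate; it can't sit directly in WHERE

Fix: Compute the overall average in a scalar subquery and compare each group's MIN against it in HAVING

Corrected query:
SELECT account FROM transactions GROUP BY account HAVING MIN(amount) > (SELECT AVG(amount) FROM transactions)

Result:
account
-------
ACC-103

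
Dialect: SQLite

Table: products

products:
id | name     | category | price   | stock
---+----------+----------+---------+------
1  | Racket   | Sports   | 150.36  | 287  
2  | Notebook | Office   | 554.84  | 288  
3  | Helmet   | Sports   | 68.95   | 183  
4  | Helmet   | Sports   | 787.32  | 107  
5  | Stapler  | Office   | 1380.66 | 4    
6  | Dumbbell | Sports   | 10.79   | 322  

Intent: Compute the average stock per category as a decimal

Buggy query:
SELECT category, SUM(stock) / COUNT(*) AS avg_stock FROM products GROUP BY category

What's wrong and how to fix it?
Bug: SUM(stock) and COUNT(*) are both integers; the division truncates the fractional part

Fix: Cast one side to REAL so the division keeps the fractional part

Corrected query:
SELECT category, SUM(stock) * 1.0 / COUNT(*) AS avg_stock FROM products GROUP BY category

Result:
category | avg_stock
---------+----------
Office   | 146      
Sports   | 224.75   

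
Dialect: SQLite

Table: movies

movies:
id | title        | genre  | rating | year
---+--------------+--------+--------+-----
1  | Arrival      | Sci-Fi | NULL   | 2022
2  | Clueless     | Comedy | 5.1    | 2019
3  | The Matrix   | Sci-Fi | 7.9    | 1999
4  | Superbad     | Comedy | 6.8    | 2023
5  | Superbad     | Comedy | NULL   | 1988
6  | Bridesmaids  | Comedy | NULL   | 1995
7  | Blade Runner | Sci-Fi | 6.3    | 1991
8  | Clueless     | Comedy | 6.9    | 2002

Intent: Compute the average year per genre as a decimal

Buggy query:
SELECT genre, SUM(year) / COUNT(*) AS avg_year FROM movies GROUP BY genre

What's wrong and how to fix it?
Bug: SUM(year) and COUNT(*) are both integers; the division truncates the fractional part

Fix: Cast one side to REAL so the division keeps the fractional part

Corrected query:
SELECT genre, SUM(year) * 1.0 / COUNT(*) AS avg_year FROM movies GROUP BY genre

Result:
genre  | avg_year
-------+---------
Comedy | 2005.4  
Sci-Fi | 2004    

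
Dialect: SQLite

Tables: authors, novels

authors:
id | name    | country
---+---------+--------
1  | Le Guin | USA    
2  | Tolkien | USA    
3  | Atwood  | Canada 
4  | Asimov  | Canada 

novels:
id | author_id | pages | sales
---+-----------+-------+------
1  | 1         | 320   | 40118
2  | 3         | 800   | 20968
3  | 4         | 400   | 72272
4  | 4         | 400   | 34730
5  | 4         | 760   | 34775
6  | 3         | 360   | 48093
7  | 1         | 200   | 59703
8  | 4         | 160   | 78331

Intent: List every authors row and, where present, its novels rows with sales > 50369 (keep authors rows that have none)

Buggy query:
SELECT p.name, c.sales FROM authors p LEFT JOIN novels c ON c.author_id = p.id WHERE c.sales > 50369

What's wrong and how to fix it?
Bug: A WHERE condition on the right-hand table after LEFT JOIN drops unmatched parents

Fix: Move the right-table condition into the ON clause so unmatched parents are kept

Corrected query:
SELECT p.name, c.sales FROM authors p LEFT JOIN novels c ON c.author_id = p.id AND c.sales > 50369

Result:
name    | sales
--------+------
Le Guin | 59703
Tolkien | NULL 
Atwood  | NULL 
Asimov  | 72272
Asimov  | 78331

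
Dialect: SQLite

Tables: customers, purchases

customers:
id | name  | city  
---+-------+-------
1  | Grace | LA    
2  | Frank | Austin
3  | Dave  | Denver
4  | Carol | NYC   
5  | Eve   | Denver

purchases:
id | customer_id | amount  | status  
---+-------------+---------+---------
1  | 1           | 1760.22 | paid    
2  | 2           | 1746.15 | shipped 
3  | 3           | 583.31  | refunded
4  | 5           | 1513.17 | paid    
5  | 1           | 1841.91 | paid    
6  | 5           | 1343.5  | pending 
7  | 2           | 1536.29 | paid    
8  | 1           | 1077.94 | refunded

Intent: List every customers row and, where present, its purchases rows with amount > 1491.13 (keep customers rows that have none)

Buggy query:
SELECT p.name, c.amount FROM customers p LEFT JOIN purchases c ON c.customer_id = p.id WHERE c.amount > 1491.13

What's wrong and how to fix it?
Bug: Filtering c.amount in WHERE discards the NULL rows produced by LEFT JOIN, turning it into an inner join

Fix: Move the right-table condition into the ON clause so unmatched parents are kept

Corrected query:
SELECT p.name, c.amount FROM customers p LEFT JOIN purchases c ON c.customer_id = p.id AND c.amount > 1491.13

Result:
name  | amount 
------+--------
Grace | 1760.22
Grace | 1841.91
Frank | 1536.29
Frank | 1746.15
Dave  | NULL   
Carol | NULL   
Eve   | 1513.17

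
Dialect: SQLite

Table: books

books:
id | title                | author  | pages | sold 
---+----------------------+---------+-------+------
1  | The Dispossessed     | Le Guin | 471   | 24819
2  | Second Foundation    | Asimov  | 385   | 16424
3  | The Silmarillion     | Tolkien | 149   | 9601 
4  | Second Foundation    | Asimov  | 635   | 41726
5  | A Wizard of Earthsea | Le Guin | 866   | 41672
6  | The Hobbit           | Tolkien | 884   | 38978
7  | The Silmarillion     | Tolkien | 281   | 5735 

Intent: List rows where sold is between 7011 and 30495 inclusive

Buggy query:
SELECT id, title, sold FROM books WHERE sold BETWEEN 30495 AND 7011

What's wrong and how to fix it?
Bug: The bounds are reversed; BETWEEN a AND b requires a <= b to match anything

Fix: Swap the bounds so the smaller value comes first

Corrected query:
SELECT id, title, sold FROM books WHERE sold BETWEEN 7011 AND 30495

Result:
id | title             | sold 
---+-------------------+------
1  | The Dispossessed  | 24819
2  | Second Foundation | 16424
3  | The Silmarillion  | 9601 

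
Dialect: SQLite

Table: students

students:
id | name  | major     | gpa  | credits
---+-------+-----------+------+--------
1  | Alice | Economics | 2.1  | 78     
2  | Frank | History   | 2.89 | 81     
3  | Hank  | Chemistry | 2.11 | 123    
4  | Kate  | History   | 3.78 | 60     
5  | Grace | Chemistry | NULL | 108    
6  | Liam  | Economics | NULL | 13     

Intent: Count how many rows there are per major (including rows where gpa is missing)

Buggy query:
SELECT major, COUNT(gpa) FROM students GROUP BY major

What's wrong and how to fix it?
Bug: COUNT(gpa) skips NULLs, so groups with missing gpa are undercounted

Fix: Replace COUNT(gpa) with COUNT(*)

Corrected query:
SELECT major, COUNT(*) FROM students GROUP BY major

Result:
major     | COUNT(*)
----------+---------
Chemistry | 2       
Economics | 2       
History   | 2       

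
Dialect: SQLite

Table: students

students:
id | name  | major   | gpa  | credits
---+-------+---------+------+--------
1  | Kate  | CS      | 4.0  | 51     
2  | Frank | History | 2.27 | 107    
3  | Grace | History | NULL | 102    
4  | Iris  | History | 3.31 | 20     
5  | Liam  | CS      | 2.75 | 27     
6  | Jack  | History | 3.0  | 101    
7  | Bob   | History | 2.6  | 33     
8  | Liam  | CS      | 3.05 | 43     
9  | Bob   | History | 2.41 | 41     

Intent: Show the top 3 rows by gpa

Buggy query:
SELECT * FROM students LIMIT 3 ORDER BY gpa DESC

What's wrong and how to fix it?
Bug: LIMIT must come after ORDER BY

Fix: Sort with ORDER BY, then apply LIMIT

Corrected query:
SELECT * FROM students ORDER BY gpa DESC LIMIT 3

Result:
id | name | major   | gpa  | credits
---+------+---------+------+--------
1  | Kate | CS      | 4    | 51     
4  | Iris | History | 3.31 | 20     
8  | Liam | CS      | 3.05 | 43     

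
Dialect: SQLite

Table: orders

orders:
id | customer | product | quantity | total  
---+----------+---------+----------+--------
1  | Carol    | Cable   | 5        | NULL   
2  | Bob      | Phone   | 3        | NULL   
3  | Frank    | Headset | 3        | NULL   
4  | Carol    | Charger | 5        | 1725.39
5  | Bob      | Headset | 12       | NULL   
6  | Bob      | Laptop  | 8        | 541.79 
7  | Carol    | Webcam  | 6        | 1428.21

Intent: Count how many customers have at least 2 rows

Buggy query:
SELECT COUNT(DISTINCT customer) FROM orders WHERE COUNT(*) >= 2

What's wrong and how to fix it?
Bug: COUNT(*) cannot appear in WHERE; the per-group count doesn't exist yet

Fix: Use a subquery that GROUPs and filters with HAVING, then count its rows

Corrected query:
SELECT COUNT(*) FROM (SELECT customer FROM orders GROUP BY customer HAVING COUNT(*) >= 2)

Result:
COUNT(*)
--------
2       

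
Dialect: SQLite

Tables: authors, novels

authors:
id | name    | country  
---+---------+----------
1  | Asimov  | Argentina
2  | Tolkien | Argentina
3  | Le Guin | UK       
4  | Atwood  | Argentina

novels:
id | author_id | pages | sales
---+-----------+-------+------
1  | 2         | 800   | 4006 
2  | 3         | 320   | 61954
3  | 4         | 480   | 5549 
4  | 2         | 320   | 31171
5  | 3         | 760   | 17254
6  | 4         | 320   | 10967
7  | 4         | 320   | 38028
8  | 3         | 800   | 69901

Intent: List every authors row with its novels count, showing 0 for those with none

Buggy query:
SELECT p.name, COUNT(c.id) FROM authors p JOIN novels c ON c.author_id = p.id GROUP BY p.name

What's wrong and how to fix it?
Bug: An inner join excludes parents with zero children

Fix: Switch to LEFT JOIN to retain unmatched parent rows

Corrected query:
SELECT p.name, COUNT(c.id) FROM authors p LEFT JOIN novels c ON c.author_id = p.id GROUP BY p.name

Result:
name    | COUNT(c.id)
--------+------------
Asimov  | 0          
Atwood  | 3          
Le Guin | 3          
Tolkien | 2          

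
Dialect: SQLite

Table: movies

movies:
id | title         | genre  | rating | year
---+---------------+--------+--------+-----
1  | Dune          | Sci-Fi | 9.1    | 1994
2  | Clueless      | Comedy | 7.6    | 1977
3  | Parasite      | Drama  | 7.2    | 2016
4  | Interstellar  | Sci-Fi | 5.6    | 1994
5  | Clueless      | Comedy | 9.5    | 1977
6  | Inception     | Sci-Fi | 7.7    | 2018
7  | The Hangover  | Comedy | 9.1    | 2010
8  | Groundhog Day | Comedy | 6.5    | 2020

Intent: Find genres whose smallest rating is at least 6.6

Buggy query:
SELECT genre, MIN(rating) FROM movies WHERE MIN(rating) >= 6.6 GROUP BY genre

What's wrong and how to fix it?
Bug: MIN() in WHERE is a misuse of aggregate

Fix: Replace WHERE with HAVING after the GROUP BY

Corrected query:
SELECT genre, MIN(rating) FROM movies GROUP BY genre HAVING MIN(rating) >= 6.6

Result:
genre | MIN(rating)
------+------------
Drama | 7.2        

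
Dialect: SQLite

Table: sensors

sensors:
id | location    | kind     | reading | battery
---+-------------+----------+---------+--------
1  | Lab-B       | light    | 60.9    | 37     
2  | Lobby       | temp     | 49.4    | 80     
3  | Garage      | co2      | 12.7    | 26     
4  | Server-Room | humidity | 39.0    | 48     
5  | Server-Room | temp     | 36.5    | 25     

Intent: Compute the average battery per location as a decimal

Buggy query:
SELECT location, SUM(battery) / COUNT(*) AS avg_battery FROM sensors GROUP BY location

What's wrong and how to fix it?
Bug: SUM(battery) and COUNT(*) are both integers; the division truncates the fractional part

Fix: Cast one side to REAL so the division keeps the fractional part

Corrected query:
SELECT location, SUM(battery) * 1.0 / COUNT(*) AS avg_battery FROM sensors GROUP BY location

Result:
location    | avg_battery
------------+------------
Garage      | 26         
Lab-B       | 37         
Lobby       | 80         
Server-Room | 36.5       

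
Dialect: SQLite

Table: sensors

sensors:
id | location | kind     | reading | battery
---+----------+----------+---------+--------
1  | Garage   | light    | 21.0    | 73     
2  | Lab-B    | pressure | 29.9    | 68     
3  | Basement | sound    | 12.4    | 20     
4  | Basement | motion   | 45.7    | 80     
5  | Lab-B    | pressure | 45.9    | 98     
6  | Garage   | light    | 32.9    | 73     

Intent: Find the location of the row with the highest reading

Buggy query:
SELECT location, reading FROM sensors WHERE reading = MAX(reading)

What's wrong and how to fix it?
Bug: WHERE is evaluated per row; an aggregate over the whole table isn't defined there

Fix: Use a subquery: WHERE reading = (SELECT MAX(reading) FROM sensors)

Corrected query:
SELECT location, reading FROM sensors WHERE reading = (SELECT MAX(reading) FROM sensors)

Result:
location | reading
---------+--------
Lab-B    | 45.9   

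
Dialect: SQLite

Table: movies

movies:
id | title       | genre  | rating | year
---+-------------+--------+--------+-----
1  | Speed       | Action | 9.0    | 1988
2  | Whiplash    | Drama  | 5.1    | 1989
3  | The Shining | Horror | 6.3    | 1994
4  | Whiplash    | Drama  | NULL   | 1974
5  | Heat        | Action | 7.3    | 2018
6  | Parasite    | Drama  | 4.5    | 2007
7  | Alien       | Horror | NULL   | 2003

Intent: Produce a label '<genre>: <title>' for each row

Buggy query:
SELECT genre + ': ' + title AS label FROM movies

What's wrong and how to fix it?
Bug: '+' is numeric addition; on text columns SQLite converts them to 0 instead of concatenating

Fix: Use the || operator for string concatenation

Corrected query:
SELECT genre || ': ' || title AS label FROM movies

Result:
label              
-------------------
Action: Speed      
Drama: Whiplash    
Horror: The Shining
Drama: Whiplash    
Action: Heat       
Drama: Parasite    
Horror: Alien      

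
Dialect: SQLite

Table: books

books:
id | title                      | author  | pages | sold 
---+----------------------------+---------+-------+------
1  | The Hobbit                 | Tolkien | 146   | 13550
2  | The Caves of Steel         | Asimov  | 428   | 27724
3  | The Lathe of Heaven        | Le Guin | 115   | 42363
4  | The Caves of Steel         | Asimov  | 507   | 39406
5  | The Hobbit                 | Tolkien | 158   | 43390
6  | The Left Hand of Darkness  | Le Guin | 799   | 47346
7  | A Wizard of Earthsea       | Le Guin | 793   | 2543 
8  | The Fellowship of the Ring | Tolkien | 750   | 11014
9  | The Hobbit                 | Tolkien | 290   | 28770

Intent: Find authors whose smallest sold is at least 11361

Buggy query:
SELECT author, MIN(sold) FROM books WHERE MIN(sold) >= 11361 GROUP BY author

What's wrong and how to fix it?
Bug: MIN() in WHERE is a misuse of aggregate

Fix: Replace WHERE with HAVING after the GROUP BY

Corrected query:
SELECT author, MIN(sold) FROM books GROUP BY author HAVING MIN(sold) >= 11361

Result:
author | MIN(sold)
-------+----------
Asimov | 27724    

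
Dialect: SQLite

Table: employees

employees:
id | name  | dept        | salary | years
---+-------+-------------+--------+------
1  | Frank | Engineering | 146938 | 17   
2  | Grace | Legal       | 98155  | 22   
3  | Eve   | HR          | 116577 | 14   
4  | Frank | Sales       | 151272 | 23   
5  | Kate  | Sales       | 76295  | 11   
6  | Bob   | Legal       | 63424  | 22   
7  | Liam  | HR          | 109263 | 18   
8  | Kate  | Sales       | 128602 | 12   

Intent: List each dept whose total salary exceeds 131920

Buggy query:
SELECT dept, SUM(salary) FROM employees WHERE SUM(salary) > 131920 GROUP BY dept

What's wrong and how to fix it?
Bug: SUM(salary) is an aggregate, but WHERE filters rows before aggregation

Fix: Move the aggregate condition to a HAVING clause

Corrected query:
SELECT dept, SUM(salary) FROM employees GROUP BY dept HAVING SUM(salary) > 131920

Result:
dept        | SUM(salary)
------------+------------
Engineering | 146938     
HR          | 225840     
Legal       | 161579     
Sales       | 356169     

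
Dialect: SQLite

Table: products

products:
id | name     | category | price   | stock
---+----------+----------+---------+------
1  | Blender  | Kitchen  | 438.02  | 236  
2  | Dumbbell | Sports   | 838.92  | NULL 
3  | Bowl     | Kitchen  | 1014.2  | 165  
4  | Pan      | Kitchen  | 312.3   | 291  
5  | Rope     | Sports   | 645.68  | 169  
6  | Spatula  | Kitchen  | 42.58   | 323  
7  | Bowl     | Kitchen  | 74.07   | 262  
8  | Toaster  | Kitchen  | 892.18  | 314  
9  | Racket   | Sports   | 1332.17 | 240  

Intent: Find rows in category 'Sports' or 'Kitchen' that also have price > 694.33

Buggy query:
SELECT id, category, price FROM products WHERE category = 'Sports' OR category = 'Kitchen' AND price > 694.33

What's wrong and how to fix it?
Bug: AND binds tighter than OR, so this parses as category = 'Sports' OR (category = 'Kitchen' AND price > 694.33)

Fix: Add parentheses around the OR so the AND applies to both alternatives

Corrected query:
SELECT id, category, price FROM products WHERE (category = 'Sports' OR category = 'Kitchen') AND price > 694.33

Result:
id | category | price  
---+----------+--------
2  | Sports   | 838.92 
3  | Kitchen  | 1014.2 
8  | Kitchen  | 892.18 
9  | Sports   | 1332.17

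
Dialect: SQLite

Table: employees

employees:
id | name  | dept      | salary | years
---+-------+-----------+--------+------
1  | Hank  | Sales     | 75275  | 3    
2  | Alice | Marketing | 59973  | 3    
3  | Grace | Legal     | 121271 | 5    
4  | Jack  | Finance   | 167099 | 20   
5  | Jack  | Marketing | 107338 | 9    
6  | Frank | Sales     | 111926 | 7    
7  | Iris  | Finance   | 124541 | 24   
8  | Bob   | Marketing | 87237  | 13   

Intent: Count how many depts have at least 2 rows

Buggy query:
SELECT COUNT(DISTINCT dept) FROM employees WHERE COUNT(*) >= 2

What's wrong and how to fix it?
Bug: WHERE filters individual rows, not groups, so a group-level COUNT is invalid there

Fix: Use a subquery that GROUPs and filters with HAVING, then count its rows

Corrected query:
SELECT COUNT(*) FROM (SELECT dept FROM employees GROUP BY dept HAVING COUNT(*) >= 2)

Result:
COUNT(*)
--------
3       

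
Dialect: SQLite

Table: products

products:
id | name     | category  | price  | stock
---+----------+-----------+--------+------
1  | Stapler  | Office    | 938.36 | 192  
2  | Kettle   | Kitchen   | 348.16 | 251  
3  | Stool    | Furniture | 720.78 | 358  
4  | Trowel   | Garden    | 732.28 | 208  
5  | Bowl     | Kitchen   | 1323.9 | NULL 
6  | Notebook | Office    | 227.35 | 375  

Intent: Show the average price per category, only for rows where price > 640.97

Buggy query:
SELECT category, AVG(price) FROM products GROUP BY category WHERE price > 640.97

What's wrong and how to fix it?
Bug: WHERE cannot follow GROUP BY

Fix: Move the WHERE clause before GROUP BY

Corrected query:
SELECT category, AVG(price) FROM products WHERE price > 640.97 GROUP BY category

Result:
category  | AVG(price)
----------+-----------
Furniture | 720.78    
Garden    | 732.28    
Kitchen   | 1323.9    
Office    | 938.36    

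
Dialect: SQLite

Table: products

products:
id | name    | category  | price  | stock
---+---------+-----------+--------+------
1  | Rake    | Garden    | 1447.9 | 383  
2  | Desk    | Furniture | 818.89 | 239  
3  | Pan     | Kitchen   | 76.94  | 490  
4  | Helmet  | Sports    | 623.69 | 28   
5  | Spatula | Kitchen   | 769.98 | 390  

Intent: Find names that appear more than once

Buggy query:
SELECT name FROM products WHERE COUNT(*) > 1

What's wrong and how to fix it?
Bug: WHERE can't reference COUNT(*); aggregates are computed after WHERE

Fix: GROUP BY name, then filter groups with HAVING COUNT(*) > 1

Corrected query:
SELECT name FROM products GROUP BY name HAVING COUNT(*) > 1

Result:
(no rows)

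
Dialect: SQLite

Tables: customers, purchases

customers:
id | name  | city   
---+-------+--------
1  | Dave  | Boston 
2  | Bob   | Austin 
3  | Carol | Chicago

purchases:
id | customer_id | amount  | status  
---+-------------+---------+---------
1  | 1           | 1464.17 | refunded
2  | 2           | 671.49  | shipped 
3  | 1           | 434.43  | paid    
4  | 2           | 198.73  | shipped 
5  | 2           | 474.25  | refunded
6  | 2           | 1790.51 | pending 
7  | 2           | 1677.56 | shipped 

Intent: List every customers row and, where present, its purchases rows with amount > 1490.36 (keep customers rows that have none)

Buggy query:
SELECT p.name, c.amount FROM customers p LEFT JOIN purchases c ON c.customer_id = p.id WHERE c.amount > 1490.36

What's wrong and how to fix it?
Bug: Filtering c.amount in WHERE discards the NULL rows produced by LEFT JOIN, turning it into an inner join

Fix: Put 'c.amount > 1490.36' in the JOIN's ON clause instead of WHERE

Corrected query:
SELECT p.name, c.amount FROM customers p LEFT JOIN purchases c ON c.customer_id = p.id AND c.amount > 1490.36

Result:
name  | amount 
------+--------
Dave  | NULL   
Bob   | 1677.56
Bob   | 1790.51
Carol | NULL   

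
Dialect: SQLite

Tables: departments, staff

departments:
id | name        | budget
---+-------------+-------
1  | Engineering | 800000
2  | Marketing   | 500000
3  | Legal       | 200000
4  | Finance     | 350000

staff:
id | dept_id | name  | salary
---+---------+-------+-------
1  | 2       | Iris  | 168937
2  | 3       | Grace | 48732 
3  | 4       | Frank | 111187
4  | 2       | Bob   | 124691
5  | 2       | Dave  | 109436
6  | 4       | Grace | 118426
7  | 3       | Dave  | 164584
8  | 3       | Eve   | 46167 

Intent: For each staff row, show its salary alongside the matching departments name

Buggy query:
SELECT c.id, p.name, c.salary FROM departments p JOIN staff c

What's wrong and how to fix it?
Bug: Missing join condition: each staff row is matched to all departments rows instead of just its own

Fix: Add ON c.dept_id = p.id to the JOIN

Corrected query:
SELECT c.id, p.name, c.salary FROM departments p JOIN staff c ON c.dept_id = p.id

Result:
id | name      | salary
---+-----------+-------
1  | Marketing | 168937
2  | Legal     | 48732 
3  | Finance   | 111187
4  | Marketing | 124691
5  | Marketing | 109436
6  | Finance   | 118426
7  | Legal     | 164584
8  | Legal     | 46167 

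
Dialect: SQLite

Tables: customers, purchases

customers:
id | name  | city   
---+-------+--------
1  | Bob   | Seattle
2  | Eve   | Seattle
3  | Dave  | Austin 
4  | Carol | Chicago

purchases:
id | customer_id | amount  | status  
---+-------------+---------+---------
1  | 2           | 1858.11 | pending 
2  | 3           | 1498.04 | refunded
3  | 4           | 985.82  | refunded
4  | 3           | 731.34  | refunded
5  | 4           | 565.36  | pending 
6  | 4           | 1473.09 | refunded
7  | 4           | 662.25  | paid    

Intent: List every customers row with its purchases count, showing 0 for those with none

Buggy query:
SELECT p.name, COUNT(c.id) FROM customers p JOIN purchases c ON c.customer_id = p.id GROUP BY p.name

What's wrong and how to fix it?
Bug: INNER JOIN drops customers rows that have no matching purchases rows

Fix: Use LEFT JOIN so parents without children still appear (COUNT(c.id) gives 0)

Corrected query:
SELECT p.name, COUNT(c.id) FROM customers p LEFT JOIN purchases c ON c.customer_id = p.id GROUP BY p.name

Result:
name  | COUNT(c.id)
------+------------
Bob   | 0          
Carol | 4          
Dave  | 2          
Eve   | 1          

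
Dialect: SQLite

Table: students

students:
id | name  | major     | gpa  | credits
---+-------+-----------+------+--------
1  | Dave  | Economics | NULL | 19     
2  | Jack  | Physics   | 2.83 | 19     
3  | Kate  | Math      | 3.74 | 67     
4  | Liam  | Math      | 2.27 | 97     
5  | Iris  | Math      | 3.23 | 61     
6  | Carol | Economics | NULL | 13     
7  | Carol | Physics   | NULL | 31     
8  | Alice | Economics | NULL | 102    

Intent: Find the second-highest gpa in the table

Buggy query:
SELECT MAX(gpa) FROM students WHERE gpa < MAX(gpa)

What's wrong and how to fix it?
Bug: MAX(gpa) on the right of the comparison is an aggregate-in-WHERE error

Fix: Compute the overall MAX in a subquery, then take MAX of rows below it

Corrected query:
SELECT MAX(gpa) FROM students WHERE gpa < (SELECT MAX(gpa) FROM students)

Result:
MAX(gpa)
--------
3.23    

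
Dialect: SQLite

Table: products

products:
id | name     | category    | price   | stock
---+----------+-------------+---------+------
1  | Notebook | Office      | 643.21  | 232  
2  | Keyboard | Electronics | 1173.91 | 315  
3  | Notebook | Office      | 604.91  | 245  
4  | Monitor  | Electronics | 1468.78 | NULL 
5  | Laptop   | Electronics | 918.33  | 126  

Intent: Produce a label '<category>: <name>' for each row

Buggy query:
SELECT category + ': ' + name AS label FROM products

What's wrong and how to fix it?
Bug: SQLite uses || for string concatenation; + coerces text to numbers (yielding 0)

Fix: Use the || operator for string concatenation

Corrected query:
SELECT category || ': ' || name AS label FROM products

Result:
label                
---------------------
Office: Notebook     
Electronics: Keyboard
Office: Notebook     
Electronics: Monitor 
Electronics: Laptop  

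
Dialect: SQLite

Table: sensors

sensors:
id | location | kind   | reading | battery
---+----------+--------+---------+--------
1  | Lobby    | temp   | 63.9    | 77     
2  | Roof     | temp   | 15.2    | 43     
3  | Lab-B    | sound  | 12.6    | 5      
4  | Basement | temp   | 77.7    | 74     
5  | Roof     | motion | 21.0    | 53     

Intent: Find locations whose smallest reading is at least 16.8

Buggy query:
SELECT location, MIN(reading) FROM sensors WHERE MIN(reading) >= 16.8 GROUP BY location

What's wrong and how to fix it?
Bug: Aggregates like MIN are computed per group after WHERE runs

Fix: Use HAVING for the per-group MIN condition

Corrected query:
SELECT location, MIN(reading) FROM sensors GROUP BY location HAVING MIN(reading) >= 16.8

Result:
location | MIN(reading)
---------+-------------
Basement | 77.7        
Lobby    | 63.9        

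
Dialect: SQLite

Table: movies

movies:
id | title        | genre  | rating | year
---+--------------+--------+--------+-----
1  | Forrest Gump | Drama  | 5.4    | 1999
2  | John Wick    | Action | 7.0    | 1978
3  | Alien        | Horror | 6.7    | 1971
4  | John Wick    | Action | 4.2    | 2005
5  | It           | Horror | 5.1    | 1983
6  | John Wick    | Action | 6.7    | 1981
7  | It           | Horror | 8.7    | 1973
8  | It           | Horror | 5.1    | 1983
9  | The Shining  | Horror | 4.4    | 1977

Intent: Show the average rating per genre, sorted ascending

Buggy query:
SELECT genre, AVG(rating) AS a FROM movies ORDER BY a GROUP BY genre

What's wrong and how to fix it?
Bug: GROUP BY must precede ORDER BY

Fix: Reorder: SELECT … FROM … GROUP BY … ORDER BY …

Corrected query:
SELECT genre, AVG(rating) AS a FROM movies GROUP BY genre ORDER BY a

Result:
genre  | a       
-------+---------
Drama  | 5.4     
Action | 5.966667
Horror | 6       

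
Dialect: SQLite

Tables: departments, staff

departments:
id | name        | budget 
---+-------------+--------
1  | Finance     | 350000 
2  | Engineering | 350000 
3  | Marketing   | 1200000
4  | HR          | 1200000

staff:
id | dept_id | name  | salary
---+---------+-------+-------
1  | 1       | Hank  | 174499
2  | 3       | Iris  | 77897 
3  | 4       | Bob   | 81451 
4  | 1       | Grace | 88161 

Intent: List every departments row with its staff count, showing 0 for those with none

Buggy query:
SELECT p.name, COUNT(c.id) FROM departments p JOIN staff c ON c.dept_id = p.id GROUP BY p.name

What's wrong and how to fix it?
Bug: INNER JOIN drops departments rows that have no matching staff rows

Fix: Use LEFT JOIN so parents without children still appear (COUNT(c.id) gives 0)

Corrected query:
SELECT p.name, COUNT(c.id) FROM departments p LEFT JOIN staff c ON c.dept_id = p.id GROUP BY p.name

Result:
name        | COUNT(c.id)
------------+------------
Engineering | 0          
Finance     | 2          
HR          | 1          
Marketing   | 1          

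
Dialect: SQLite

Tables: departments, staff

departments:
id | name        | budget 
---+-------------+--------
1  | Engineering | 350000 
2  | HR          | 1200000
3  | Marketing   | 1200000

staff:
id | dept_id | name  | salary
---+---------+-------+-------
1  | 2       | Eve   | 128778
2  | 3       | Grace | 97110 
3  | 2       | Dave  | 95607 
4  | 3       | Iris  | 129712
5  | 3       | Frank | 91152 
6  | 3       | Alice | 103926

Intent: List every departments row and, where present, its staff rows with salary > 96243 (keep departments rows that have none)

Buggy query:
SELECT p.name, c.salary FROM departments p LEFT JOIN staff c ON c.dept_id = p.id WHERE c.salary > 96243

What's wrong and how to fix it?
Bug: Filtering c.salary in WHERE discards the NULL rows produced by LEFT JOIN, turning it into an inner join

Fix: Put 'c.salary > 96243' in the JOIN's ON clause instead of WHERE

Corrected query:
SELECT p.name, c.salary FROM departments p LEFT JOIN staff c ON c.dept_id = p.id AND c.salary > 96243

Result:
name        | salary
------------+-------
Engineering | NULL  
HR          | 128778
Marketing   | 97110 
Marketing   | 103926
Marketing   | 129712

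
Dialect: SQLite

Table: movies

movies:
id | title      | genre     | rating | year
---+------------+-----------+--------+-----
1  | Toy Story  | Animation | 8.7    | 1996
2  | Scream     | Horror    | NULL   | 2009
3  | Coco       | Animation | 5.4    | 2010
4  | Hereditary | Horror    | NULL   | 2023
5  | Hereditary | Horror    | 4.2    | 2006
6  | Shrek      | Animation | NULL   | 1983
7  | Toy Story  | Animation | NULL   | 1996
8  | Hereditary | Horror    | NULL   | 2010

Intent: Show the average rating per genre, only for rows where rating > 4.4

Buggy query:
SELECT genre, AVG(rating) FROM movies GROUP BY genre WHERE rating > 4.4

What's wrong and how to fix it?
Bug: Row-level WHERE must come before GROUP BY in the clause order

Fix: Place WHERE between FROM and GROUP BY

Corrected query:
SELECT genre, AVG(rating) FROM movies WHERE rating > 4.4 GROUP BY genre

Result:
genre     | AVG(rating)
----------+------------
Animation | 7.05       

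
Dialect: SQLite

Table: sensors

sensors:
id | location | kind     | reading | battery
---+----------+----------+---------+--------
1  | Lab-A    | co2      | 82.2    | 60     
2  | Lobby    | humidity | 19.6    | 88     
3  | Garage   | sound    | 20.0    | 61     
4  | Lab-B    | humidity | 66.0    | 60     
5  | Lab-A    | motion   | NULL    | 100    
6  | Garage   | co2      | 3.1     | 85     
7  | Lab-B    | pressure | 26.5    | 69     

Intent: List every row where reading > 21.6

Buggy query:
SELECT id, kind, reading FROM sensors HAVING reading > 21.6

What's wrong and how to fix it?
Bug: This is a non-aggregate query (no GROUP BY, no aggregates), so in SQLite the HAVING clause is invalid here; a row-level condition belongs in WHERE

Fix: Replace HAVING with WHERE since the condition applies to individual rows

Corrected query:
SELECT id, kind, reading FROM sensors WHERE reading > 21.6

Result:
id | kind     | reading
---+----------+--------
1  | co2      | 82.2   
4  | humidity | 66     
7  | pressure | 26.5   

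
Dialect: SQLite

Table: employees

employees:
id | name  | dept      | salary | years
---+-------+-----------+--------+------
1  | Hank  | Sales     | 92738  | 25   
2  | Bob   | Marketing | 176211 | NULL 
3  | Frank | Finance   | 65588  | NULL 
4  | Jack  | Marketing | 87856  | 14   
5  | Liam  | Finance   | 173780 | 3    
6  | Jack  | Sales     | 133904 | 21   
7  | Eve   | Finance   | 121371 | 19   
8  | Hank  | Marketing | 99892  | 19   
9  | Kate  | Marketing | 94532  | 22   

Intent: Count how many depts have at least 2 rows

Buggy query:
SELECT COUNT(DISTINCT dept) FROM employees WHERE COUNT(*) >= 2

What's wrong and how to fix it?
Bug: COUNT(*) cannot appear in WHERE; the per-group count doesn't exist yet

Fix: Use a subquery that GROUPs and filters with HAVING, then count its rows

Corrected query:
SELECT COUNT(*) FROM (SELECT dept FROM employees GROUP BY dept HAVING COUNT(*) >= 2)

Result:
COUNT(*)
--------
3       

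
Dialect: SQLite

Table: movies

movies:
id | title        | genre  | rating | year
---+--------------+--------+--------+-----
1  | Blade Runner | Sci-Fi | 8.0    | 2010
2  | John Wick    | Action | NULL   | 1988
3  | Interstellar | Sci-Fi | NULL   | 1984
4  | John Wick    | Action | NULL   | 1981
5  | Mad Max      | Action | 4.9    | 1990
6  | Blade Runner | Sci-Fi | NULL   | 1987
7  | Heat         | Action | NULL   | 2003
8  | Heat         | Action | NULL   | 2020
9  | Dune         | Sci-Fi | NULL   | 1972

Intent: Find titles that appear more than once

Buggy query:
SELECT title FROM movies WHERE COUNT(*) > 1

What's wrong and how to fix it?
Bug: WHERE can't reference COUNT(*); aggregates are computed after WHERE

Fix: GROUP BY title, then filter groups with HAVING COUNT(*) > 1

Corrected query:
SELECT title FROM movies GROUP BY title HAVING COUNT(*) > 1

Result:
title       
------------
Blade Runner
Heat        
John Wick   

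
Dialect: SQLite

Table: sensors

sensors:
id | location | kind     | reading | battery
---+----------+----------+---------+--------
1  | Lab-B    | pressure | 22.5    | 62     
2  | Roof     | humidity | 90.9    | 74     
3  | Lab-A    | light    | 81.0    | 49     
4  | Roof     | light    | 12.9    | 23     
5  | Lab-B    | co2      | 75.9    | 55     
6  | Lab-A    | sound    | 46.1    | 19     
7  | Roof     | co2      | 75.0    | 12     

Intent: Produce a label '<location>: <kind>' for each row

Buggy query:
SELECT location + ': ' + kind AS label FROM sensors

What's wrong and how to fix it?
Bug: '+' is numeric addition; on text columns SQLite converts them to 0 instead of concatenating

Fix: Replace + with || to concatenate text

Corrected query:
SELECT location || ': ' || kind AS label FROM sensors

Result:
label          
---------------
Lab-B: pressure
Roof: humidity 
Lab-A: light   
Roof: light    
Lab-B: co2     
Lab-A: sound   
Roof: co2      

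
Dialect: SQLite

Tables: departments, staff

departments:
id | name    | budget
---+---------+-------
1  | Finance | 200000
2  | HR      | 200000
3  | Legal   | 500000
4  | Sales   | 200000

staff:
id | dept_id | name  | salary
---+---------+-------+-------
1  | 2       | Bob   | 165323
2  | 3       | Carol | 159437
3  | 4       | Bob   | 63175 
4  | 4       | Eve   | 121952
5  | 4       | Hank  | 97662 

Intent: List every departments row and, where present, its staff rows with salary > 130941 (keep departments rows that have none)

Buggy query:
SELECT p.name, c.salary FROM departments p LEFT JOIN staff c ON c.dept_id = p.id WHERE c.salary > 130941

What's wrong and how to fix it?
Bug: A WHERE condition on the right-hand table after LEFT JOIN drops unmatched parents

Fix: Move the right-table condition into the ON clause so unmatched parents are kept

Corrected query:
SELECT p.name, c.salary FROM departments p LEFT JOIN staff c ON c.dept_id = p.id AND c.salary > 130941

Result:
name    | salary
--------+-------
Finance | NULL  
HR      | 165323
Legal   | 159437
Sales   | NULL  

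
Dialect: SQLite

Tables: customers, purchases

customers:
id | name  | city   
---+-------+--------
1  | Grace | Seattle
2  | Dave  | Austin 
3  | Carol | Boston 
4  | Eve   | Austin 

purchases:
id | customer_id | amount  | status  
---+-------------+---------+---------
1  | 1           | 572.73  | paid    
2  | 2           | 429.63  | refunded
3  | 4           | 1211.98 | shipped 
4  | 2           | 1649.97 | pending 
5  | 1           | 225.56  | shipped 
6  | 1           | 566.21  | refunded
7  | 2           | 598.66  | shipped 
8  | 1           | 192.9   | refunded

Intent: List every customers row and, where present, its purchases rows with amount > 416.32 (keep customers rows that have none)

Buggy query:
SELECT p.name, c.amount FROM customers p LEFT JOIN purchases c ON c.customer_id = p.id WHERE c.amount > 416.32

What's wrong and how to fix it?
Bug: A WHERE condition on the right-hand table after LEFT JOIN drops unmatched parents

Fix: Move the right-table condition into the ON clause so unmatched parents are kept

Corrected query:
SELECT p.name, c.amount FROM customers p LEFT JOIN purchases c ON c.customer_id = p.id AND c.amount > 416.32

Result:
name  | amount 
------+--------
Grace | 566.21 
Grace | 572.73 
Dave  | 429.63 
Dave  | 598.66 
Dave  | 1649.97
Carol | NULL   
Eve   | 1211.98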